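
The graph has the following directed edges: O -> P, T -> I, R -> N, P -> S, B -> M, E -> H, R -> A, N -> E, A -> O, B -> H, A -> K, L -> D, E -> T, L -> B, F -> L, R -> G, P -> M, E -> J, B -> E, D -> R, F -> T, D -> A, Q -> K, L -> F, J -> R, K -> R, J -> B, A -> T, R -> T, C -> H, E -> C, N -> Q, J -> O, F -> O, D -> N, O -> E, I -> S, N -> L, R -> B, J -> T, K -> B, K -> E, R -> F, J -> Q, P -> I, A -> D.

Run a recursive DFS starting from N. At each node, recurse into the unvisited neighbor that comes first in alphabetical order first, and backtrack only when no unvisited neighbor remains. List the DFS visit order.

N -> E -> C -> H -> J -> B -> M -> O -> P -> I -> S -> Q -> K -> R -> A -> D -> T -> F -> L -> G

Visit N
N → E
E → C
C → H
E → J
J → B
B → M
J → O
O → P
P → I
I → S
J → Q
Q → K
K → R
R → A
A → D
A → T
R → F
F → L
R → G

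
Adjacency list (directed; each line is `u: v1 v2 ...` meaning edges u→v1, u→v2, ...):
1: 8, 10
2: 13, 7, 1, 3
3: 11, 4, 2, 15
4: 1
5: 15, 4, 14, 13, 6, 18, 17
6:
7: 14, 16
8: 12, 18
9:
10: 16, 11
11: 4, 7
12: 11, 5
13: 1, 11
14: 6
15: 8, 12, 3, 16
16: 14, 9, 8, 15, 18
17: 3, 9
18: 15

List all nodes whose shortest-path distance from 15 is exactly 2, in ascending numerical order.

Level 0: 15
Level 1: 3, 8, 12, 16
Level 2: 2, 4, 5, 9, 11, 14, 18
Level 3: 1, 6, 7, 13, 17
Level 4: 10

2, 4, 5, 9, 11, 14, 18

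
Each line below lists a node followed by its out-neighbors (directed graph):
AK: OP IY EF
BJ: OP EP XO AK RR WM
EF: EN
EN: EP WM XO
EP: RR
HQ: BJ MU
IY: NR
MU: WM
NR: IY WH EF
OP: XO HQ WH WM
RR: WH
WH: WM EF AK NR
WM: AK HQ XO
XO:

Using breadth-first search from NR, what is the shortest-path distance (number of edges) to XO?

3

Level 0: NR
Level 1: EF, IY, WH
Level 2: AK, EN, WM
Level 3: EP, HQ, OP, XO
Level 4: BJ, MU, RR
XO first appears at level 3.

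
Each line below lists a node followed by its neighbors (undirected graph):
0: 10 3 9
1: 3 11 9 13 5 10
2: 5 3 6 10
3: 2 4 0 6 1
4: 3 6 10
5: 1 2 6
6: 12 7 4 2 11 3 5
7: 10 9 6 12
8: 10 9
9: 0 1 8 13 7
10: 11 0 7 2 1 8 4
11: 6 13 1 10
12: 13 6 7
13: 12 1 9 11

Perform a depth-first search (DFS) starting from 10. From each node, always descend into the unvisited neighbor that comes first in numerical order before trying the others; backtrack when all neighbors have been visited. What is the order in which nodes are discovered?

10, 0, 3, 1, 5, 2, 6, 4, 7, 9, 8, 13, 11, 12

Visit 10
10 → 0
0 → 3
3 → 1
1 → 5
5 → 2
2 → 6
6 → 4
6 → 7
7 → 9
9 → 8
9 → 13
13 → 11
13 → 12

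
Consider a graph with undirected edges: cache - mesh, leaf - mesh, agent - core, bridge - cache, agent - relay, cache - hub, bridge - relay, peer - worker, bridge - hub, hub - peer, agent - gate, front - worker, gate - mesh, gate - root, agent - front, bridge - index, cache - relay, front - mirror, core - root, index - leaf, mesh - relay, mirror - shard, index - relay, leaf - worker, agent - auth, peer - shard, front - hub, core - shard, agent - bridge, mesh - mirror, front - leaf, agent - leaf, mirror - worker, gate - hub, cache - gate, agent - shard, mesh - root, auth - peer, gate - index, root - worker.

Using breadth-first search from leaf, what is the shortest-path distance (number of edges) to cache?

2

Level 0: leaf
Level 1: agent, front, index, mesh, worker
Level 2: auth, bridge, cache, core, gate, hub, mirror, peer, relay, root, shard
cache first appears at level 2.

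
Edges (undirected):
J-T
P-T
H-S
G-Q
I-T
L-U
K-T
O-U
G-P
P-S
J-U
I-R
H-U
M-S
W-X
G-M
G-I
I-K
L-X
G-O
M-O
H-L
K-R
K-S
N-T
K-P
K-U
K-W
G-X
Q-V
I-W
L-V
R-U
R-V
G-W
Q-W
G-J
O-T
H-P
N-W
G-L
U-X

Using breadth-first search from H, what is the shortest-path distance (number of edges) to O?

Level 0: H
Level 1: L, P, S, U
Level 2: G, J, K, M, O, R, T, V, X
Level 3: I, N, Q, W
O first appears at level 2.

2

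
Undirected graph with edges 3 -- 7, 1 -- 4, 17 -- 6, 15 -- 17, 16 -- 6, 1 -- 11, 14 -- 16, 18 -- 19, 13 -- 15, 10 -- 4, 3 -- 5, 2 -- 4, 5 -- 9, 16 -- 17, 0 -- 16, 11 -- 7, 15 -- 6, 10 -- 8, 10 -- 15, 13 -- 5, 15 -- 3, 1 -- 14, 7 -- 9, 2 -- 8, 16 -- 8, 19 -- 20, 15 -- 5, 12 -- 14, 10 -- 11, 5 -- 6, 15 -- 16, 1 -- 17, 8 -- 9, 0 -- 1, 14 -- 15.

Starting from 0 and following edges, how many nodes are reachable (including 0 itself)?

18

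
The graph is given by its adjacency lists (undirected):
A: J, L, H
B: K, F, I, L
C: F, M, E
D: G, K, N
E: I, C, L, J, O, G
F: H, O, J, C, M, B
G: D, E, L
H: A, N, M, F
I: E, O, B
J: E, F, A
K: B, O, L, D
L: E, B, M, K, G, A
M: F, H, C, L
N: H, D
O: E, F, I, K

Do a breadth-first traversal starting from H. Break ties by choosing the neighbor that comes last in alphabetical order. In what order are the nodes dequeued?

Visit H; enqueue N, M, F, A → queue [N, M, F, A]
Visit N; enqueue D → queue [M, F, A, D]
Visit M; enqueue L, C → queue [F, A, D, L, C]
Visit F; enqueue O, J, B → queue [A, D, L, C, O, J, B]
Visit A → queue [D, L, C, O, J, B]
Visit D; enqueue K, G → queue [L, C, O, J, B, K, G]
Visit L; enqueue E → queue [C, O, J, B, K, G, E]
Visit C → queue [O, J, B, K, G, E]
Visit O; enqueue I → queue [J, B, K, G, E, I]
Visit J → queue [B, K, G, E, I]
Visit B → queue [K, G, E, I]
Visit K → queue [G, E, I]
Visit G → queue [E, I]
Visit E → queue [I]
Visit I → queue []

H → N → M → F → A → D → L → C → O → J → B → K → G → E → I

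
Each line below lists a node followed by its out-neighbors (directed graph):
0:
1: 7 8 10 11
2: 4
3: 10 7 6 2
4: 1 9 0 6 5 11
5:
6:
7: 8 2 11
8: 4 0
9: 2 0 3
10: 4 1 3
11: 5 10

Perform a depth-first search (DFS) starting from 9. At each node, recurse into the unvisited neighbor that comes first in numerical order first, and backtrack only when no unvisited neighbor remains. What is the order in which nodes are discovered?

Visit 9
9 → 0
9 → 2
2 → 4
4 → 1
1 → 7
7 → 8
7 → 11
11 → 5
11 → 10
10 → 3
3 → 6

9 → 0 → 2 → 4 → 1 → 7 → 8 → 11 → 5 → 10 → 3 → 6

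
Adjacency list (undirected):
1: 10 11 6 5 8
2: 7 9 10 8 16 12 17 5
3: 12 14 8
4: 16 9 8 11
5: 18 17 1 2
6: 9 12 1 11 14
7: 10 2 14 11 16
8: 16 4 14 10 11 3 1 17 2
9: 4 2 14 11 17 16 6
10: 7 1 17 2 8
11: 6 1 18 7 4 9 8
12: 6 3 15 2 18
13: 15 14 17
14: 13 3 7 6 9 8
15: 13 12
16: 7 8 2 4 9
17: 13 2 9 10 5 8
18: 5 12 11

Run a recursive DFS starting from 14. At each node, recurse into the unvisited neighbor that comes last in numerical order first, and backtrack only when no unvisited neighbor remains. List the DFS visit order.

14, 13, 17, 10, 8, 16, 9, 11, 18, 12, 15, 6, 1, 5, 2, 7, 3, 4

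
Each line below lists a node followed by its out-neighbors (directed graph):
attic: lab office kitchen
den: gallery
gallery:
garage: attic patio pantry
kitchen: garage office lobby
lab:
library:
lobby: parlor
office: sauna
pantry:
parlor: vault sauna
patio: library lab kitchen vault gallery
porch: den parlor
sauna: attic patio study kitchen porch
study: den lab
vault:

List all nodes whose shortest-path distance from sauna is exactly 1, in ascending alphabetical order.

Level 0: sauna
Level 1: attic, kitchen, patio, porch, study
Level 2: den, gallery, garage, lab, library, lobby, office, parlor, vault
Level 3: pantry

attic, kitchen, patio, porch, study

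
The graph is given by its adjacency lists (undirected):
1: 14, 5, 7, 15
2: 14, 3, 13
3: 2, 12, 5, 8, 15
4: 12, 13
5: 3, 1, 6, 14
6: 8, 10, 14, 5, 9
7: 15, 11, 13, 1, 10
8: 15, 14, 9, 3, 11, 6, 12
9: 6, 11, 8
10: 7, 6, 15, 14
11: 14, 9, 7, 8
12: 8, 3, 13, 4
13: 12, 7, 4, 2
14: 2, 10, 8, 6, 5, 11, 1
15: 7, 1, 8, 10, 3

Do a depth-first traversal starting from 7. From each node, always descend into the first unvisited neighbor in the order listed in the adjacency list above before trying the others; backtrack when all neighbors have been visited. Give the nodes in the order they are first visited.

7, 15, 1, 14, 2, 3, 12, 8, 9, 6, 10, 5, 11, 13, 4

Visit 7
7 → 15
15 → 1
1 → 14
14 → 2
2 → 3
3 → 12
12 → 8
8 → 9
9 → 6
6 → 10
6 → 5
9 → 11
12 → 13
13 → 4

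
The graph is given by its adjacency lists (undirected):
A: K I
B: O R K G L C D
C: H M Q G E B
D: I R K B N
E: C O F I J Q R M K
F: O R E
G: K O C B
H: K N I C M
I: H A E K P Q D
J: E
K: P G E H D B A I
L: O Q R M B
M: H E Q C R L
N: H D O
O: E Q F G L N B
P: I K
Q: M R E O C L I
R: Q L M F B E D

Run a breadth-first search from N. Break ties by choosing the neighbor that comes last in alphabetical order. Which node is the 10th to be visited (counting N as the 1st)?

B

Visit N; enqueue O, H, D → queue [O, H, D]
Visit O; enqueue Q, L, G, F, E, B → queue [H, D, Q, L, G, F, E, B]
Visit H; enqueue M, K, I, C → queue [D, Q, L, G, F, E, B, M, K, I, C]
Visit D; enqueue R → queue [Q, L, G, F, E, B, M, K, I, C, R]
Visit Q → queue [L, G, F, E, B, M, K, I, C, R]
Visit L → queue [G, F, E, B, M, K, I, C, R]
Visit G → queue [F, E, B, M, K, I, C, R]
Visit F → queue [E, B, M, K, I, C, R]
Visit E; enqueue J → queue [B, M, K, I, C, R, J]
Visit B → queue [M, K, I, C, R, J]
Visit M → queue [K, I, C, R, J]
Visit K; enqueue P, A → queue [I, C, R, J, P, A]
Visit I → queue [C, R, J, P, A]
Visit C → queue [R, J, P, A]
Visit R → queue [J, P, A]
Visit J → queue [P, A]
Visit P → queue [A]
Visit A → queue []

Visit order: N, O, H, D, Q, L, G, F, E, B, M, K, I, C, R, J, P, A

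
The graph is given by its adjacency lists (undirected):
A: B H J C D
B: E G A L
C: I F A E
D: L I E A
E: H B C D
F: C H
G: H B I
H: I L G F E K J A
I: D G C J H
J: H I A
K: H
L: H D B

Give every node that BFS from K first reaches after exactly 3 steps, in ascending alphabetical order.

Level 0: K
Level 1: H
Level 2: A, E, F, G, I, J, L
Level 3: B, C, D

B, C, D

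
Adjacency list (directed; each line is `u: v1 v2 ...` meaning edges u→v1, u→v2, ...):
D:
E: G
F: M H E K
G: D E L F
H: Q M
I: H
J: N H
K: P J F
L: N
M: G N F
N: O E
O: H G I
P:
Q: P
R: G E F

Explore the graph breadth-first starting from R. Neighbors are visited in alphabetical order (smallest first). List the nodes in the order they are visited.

Visit R; enqueue E, F, G → queue [E, F, G]
Visit E → queue [F, G]
Visit F; enqueue H, K, M → queue [G, H, K, M]
Visit G; enqueue D, L → queue [H, K, M, D, L]
Visit H; enqueue Q → queue [K, M, D, L, Q]
Visit K; enqueue J, P → queue [M, D, L, Q, J, P]
Visit M; enqueue N → queue [D, L, Q, J, P, N]
Visit D → queue [L, Q, J, P, N]
Visit L → queue [Q, J, P, N]
Visit Q → queue [J, P, N]
Visit J → queue [P, N]
Visit P → queue [N]
Visit N; enqueue O → queue [O]
Visit O; enqueue I → queue [I]
Visit I → queue []

R -> E -> F -> G -> H -> K -> M -> D -> L -> Q -> J -> P -> N -> O -> I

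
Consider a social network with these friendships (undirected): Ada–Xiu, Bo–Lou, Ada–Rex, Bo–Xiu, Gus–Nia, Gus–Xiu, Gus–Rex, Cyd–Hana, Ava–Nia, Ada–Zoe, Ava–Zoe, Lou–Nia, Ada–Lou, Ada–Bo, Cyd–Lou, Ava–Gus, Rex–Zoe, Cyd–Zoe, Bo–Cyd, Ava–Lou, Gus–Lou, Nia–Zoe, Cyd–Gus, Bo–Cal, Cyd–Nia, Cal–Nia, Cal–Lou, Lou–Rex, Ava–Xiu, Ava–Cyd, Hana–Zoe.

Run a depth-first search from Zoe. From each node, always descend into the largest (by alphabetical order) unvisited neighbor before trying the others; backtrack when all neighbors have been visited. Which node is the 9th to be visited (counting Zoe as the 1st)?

Hana

Visit Zoe
Zoe → Rex
Rex → Lou
Lou → Nia
Nia → Gus
Gus → Xiu
Xiu → Bo
Bo → Cyd
Cyd → Hana
Cyd → Ava
Bo → Cal
Bo → Ada

Visit order: Zoe, Rex, Lou, Nia, Gus, Xiu, Bo, Cyd, Hana, Ava, Cal, Ada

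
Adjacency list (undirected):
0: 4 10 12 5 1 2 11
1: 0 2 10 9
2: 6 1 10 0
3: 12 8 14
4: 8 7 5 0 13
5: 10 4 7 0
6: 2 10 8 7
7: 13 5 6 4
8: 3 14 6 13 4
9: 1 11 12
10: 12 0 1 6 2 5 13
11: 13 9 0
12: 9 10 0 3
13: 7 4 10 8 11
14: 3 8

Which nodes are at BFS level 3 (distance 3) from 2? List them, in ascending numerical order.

3, 14

Level 0: 2
Level 1: 0, 1, 6, 10
Level 2: 4, 5, 7, 8, 9, 11, 12, 13
Level 3: 3, 14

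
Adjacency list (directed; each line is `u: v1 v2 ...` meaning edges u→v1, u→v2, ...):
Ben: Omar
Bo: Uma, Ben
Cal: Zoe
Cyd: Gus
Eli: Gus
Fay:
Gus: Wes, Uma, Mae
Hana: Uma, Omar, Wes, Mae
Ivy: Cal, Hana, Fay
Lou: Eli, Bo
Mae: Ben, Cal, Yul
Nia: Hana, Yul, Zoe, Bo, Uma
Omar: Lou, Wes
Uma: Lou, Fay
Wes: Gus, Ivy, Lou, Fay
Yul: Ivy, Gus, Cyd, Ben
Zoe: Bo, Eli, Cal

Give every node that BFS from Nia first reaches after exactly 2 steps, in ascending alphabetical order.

Ben, Cal, Cyd, Eli, Fay, Gus, Ivy, Lou, Mae, Omar, Wes

Level 0: Nia
Level 1: Bo, Hana, Uma, Yul, Zoe
Level 2: Ben, Cal, Cyd, Eli, Fay, Gus, Ivy, Lou, Mae, Omar, Wes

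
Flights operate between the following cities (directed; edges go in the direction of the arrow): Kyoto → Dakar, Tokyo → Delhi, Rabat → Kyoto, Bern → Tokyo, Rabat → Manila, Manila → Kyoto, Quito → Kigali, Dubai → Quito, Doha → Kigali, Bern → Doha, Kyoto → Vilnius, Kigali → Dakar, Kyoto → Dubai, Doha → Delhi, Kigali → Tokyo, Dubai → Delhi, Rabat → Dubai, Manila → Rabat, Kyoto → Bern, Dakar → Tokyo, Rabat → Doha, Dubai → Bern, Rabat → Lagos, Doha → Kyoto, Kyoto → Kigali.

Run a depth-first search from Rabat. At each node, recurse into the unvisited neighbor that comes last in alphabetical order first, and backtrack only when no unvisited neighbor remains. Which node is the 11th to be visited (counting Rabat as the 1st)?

Visit Rabat
Rabat → Manila
Manila → Kyoto
Kyoto → Vilnius
Kyoto → Kigali
Kigali → Tokyo
Tokyo → Delhi
Kigali → Dakar
Kyoto → Dubai
Dubai → Quito
Dubai → Bern
Bern → Doha
Rabat → Lagos

Visit order: Rabat, Manila, Kyoto, Vilnius, Kigali, Tokyo, Delhi, Dakar, Dubai, Quito, Bern, Doha, Lagos

Bern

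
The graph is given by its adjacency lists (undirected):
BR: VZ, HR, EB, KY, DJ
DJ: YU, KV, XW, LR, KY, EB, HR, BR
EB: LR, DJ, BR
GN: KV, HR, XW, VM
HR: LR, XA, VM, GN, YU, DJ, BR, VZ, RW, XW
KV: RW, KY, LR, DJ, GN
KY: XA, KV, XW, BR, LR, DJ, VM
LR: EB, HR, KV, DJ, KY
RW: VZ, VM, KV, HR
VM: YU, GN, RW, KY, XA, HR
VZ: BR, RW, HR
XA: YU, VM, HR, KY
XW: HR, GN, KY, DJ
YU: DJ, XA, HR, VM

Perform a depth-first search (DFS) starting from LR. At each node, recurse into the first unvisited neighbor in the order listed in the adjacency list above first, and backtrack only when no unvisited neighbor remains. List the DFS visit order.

Visit LR
LR → EB
EB → DJ
DJ → YU
YU → XA
XA → VM
VM → GN
GN → KV
KV → RW
RW → VZ
VZ → BR
BR → HR
HR → XW
XW → KY

LR, EB, DJ, YU, XA, VM, GN, KV, RW, VZ, BR, HR, XW, KY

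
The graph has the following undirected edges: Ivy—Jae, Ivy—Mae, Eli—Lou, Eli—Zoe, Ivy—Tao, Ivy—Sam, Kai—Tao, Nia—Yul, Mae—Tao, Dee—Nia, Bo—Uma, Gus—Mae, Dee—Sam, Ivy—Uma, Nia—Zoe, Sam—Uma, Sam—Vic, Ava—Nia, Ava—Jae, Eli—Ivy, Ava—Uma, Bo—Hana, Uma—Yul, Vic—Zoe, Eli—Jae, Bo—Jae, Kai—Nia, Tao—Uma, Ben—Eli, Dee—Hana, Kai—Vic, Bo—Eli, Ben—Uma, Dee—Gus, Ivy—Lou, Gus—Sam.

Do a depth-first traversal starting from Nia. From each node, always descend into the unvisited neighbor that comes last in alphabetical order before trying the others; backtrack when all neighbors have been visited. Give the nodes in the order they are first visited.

Nia, Zoe, Vic, Sam, Uma, Yul, Tao, Mae, Ivy, Lou, Eli, Jae, Bo, Hana, Dee, Gus, Ava, Ben, Kai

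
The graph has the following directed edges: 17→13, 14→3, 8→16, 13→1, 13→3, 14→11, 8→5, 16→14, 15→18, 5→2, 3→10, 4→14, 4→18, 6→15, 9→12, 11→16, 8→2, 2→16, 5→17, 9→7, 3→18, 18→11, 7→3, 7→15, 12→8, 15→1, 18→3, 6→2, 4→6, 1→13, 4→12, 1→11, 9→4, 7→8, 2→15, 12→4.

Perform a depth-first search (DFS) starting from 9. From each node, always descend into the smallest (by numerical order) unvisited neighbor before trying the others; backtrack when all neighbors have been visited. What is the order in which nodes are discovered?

Visit 9
9 → 4
4 → 6
6 → 2
2 → 15
15 → 1
1 → 11
11 → 16
16 → 14
14 → 3
3 → 10
3 → 18
1 → 13
4 → 12
12 → 8
8 → 5
5 → 17
9 → 7

9 4 6 2 15 1 11 16 14 3 10 18 13 12 8 5 17 7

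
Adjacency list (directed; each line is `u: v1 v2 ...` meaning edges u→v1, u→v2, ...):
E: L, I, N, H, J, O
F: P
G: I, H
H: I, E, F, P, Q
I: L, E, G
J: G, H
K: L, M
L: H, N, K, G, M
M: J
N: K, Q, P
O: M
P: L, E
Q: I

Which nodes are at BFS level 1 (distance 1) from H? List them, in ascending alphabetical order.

E, F, I, P, Q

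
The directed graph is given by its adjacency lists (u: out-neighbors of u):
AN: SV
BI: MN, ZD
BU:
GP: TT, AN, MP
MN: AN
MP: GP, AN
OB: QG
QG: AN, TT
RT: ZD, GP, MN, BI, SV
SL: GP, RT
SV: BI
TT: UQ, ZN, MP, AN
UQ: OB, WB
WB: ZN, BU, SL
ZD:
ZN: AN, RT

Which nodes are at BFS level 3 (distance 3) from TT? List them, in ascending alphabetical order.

Level 0: TT
Level 1: AN, MP, UQ, ZN
Level 2: GP, OB, RT, SV, WB
Level 3: BI, BU, MN, QG, SL, ZD

BI, BU, MN, QG, SL, ZD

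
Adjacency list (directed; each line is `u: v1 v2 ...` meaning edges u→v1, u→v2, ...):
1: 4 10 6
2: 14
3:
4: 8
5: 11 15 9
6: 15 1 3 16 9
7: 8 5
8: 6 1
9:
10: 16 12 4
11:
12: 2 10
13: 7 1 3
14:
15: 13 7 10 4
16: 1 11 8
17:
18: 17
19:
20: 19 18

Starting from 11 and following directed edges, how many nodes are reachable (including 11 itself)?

1

BFS from 11 visits: 11
Reachable nodes: 1 of 20 total.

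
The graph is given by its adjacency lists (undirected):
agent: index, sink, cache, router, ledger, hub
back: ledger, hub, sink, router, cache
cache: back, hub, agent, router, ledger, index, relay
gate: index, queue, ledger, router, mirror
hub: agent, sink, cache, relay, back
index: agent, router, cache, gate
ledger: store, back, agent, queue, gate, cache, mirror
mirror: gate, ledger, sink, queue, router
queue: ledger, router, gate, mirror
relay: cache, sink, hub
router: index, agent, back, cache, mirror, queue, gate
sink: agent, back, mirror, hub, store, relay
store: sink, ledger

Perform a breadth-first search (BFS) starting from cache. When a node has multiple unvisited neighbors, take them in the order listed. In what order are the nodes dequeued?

Visit cache; enqueue back, hub, agent, router, ledger, index, relay → queue [back, hub, agent, router, ledger, index, relay]
Visit back; enqueue sink → queue [hub, agent, router, ledger, index, relay, sink]
Visit hub → queue [agent, router, ledger, index, relay, sink]
Visit agent → queue [router, ledger, index, relay, sink]
Visit router; enqueue mirror, queue, gate → queue [ledger, index, relay, sink, mirror, queue, gate]
Visit ledger; enqueue store → queue [index, relay, sink, mirror, queue, gate, store]
Visit index → queue [relay, sink, mirror, queue, gate, store]
Visit relay → queue [sink, mirror, queue, gate, store]
Visit sink → queue [mirror, queue, gate, store]
Visit mirror → queue [queue, gate, store]
Visit queue → queue [gate, store]
Visit gate → queue [store]
Visit store → queue []

cache back hub agent router ledger index relay sink mirror queue gate store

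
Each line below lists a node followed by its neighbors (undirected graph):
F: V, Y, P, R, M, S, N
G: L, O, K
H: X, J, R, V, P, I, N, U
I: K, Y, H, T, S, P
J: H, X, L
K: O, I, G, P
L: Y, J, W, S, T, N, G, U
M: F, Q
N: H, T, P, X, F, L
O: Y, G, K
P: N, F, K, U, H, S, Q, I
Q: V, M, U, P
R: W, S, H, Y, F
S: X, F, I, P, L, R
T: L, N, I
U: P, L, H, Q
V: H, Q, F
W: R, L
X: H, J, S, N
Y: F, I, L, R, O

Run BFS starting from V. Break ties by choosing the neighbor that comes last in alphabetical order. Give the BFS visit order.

Visit V; enqueue Q, H, F → queue [Q, H, F]
Visit Q; enqueue U, P, M → queue [H, F, U, P, M]
Visit H; enqueue X, R, N, J, I → queue [F, U, P, M, X, R, N, J, I]
Visit F; enqueue Y, S → queue [U, P, M, X, R, N, J, I, Y, S]
Visit U; enqueue L → queue [P, M, X, R, N, J, I, Y, S, L]
Visit P; enqueue K → queue [M, X, R, N, J, I, Y, S, L, K]
Visit M → queue [X, R, N, J, I, Y, S, L, K]
Visit X → queue [R, N, J, I, Y, S, L, K]
Visit R; enqueue W → queue [N, J, I, Y, S, L, K, W]
Visit N; enqueue T → queue [J, I, Y, S, L, K, W, T]
Visit J → queue [I, Y, S, L, K, W, T]
Visit I → queue [Y, S, L, K, W, T]
Visit Y; enqueue O → queue [S, L, K, W, T, O]
Visit S → queue [L, K, W, T, O]
Visit L; enqueue G → queue [K, W, T, O, G]
Visit K → queue [W, T, O, G]
Visit W → queue [T, O, G]
Visit T → queue [O, G]
Visit O → queue [G]
Visit G → queue []

V → Q → H → F → U → P → M → X → R → N → J → I → Y → S → L → K → W → T → O → G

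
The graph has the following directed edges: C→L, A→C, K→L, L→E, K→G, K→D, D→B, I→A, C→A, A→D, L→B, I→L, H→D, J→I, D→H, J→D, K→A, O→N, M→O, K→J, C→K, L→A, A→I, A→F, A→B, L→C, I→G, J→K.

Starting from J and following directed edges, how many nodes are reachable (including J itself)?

12

BFS from J visits: J, D, I, K, B, H, A, G, L, C, F, E
Reachable nodes: 12 of 15 total.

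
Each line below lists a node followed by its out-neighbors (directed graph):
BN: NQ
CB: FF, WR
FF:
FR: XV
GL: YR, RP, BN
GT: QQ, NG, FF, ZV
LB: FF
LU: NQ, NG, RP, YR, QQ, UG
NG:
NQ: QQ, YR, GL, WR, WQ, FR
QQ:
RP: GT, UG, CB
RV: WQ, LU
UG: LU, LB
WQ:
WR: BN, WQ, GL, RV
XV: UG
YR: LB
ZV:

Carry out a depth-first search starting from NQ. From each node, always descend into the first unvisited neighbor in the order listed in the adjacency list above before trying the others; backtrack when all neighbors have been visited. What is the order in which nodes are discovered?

NQ → QQ → YR → LB → FF → GL → RP → GT → NG → ZV → UG → LU → CB → WR → BN → WQ → RV → FR → XV

Visit NQ
NQ → QQ
NQ → YR
YR → LB
LB → FF
NQ → GL
GL → RP
RP → GT
GT → NG
GT → ZV
RP → UG
UG → LU
RP → CB
CB → WR
WR → BN
WR → WQ
WR → RV
NQ → FR
FR → XV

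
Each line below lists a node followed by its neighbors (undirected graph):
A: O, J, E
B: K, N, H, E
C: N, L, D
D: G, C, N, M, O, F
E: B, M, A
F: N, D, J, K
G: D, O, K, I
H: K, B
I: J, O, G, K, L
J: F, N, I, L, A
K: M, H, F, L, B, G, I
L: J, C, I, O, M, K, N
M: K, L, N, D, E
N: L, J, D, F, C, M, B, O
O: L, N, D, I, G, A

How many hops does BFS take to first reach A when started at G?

2

Level 0: G
Level 1: D, I, K, O
Level 2: A, B, C, F, H, J, L, M, N
Level 3: E
A first appears at level 2.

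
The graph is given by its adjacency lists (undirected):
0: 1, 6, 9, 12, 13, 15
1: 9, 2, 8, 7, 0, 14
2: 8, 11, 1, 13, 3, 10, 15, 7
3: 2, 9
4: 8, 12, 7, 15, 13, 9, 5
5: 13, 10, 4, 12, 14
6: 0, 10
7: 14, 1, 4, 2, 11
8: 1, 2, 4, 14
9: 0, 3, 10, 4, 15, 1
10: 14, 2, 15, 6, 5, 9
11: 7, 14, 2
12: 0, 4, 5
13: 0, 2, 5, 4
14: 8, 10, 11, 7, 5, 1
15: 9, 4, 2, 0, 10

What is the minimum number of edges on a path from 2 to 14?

2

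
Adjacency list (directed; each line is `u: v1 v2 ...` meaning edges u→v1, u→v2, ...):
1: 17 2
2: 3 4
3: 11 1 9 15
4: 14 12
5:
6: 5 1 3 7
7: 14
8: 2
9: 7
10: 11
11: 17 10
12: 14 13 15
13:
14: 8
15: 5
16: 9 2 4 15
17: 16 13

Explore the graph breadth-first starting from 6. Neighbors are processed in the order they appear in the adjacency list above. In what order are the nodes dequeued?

Visit 6; enqueue 5, 1, 3, 7 → queue [5, 1, 3, 7]
Visit 5 → queue [1, 3, 7]
Visit 1; enqueue 17, 2 → queue [3, 7, 17, 2]
Visit 3; enqueue 11, 9, 15 → queue [7, 17, 2, 11, 9, 15]
Visit 7; enqueue 14 → queue [17, 2, 11, 9, 15, 14]
Visit 17; enqueue 16, 13 → queue [2, 11, 9, 15, 14, 16, 13]
Visit 2; enqueue 4 → queue [11, 9, 15, 14, 16, 13, 4]
Visit 11; enqueue 10 → queue [9, 15, 14, 16, 13, 4, 10]
Visit 9 → queue [15, 14, 16, 13, 4, 10]
Visit 15 → queue [14, 16, 13, 4, 10]
Visit 14; enqueue 8 → queue [16, 13, 4, 10, 8]
Visit 16 → queue [13, 4, 10, 8]
Visit 13 → queue [4, 10, 8]
Visit 4; enqueue 12 → queue [10, 8, 12]
Visit 10 → queue [8, 12]
Visit 8 → queue [12]
Visit 12 → queue []

6 -> 5 -> 1 -> 3 -> 7 -> 17 -> 2 -> 11 -> 9 -> 15 -> 14 -> 16 -> 13 -> 4 -> 10 -> 8 -> 12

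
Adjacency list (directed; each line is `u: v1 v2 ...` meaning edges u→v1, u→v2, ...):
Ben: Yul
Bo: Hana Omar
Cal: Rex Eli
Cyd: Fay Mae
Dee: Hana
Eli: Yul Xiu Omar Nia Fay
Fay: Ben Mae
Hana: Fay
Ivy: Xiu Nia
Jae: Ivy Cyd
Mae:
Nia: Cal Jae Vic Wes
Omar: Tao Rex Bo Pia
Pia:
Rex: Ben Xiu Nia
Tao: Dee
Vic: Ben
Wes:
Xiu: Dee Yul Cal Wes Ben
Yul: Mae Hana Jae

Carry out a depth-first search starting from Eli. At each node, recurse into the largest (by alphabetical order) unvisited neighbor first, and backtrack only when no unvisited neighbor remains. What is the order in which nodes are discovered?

Eli, Yul, Mae, Jae, Ivy, Xiu, Wes, Dee, Hana, Fay, Ben, Cal, Rex, Nia, Vic, Cyd, Omar, Tao, Pia, Bo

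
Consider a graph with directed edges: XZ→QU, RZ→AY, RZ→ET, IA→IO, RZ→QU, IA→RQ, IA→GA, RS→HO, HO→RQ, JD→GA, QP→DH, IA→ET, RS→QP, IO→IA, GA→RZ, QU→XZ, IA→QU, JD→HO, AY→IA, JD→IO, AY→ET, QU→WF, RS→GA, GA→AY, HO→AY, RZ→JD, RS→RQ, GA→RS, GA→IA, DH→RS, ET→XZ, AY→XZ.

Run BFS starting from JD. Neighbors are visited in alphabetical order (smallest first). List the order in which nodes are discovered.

JD, GA, HO, IO, AY, IA, RS, RZ, RQ, ET, XZ, QU, QP, WF, DH

Visit JD; enqueue GA, HO, IO → queue [GA, HO, IO]
Visit GA; enqueue AY, IA, RS, RZ → queue [HO, IO, AY, IA, RS, RZ]
Visit HO; enqueue RQ → queue [IO, AY, IA, RS, RZ, RQ]
Visit IO → queue [AY, IA, RS, RZ, RQ]
Visit AY; enqueue ET, XZ → queue [IA, RS, RZ, RQ, ET, XZ]
Visit IA; enqueue QU → queue [RS, RZ, RQ, ET, XZ, QU]
Visit RS; enqueue QP → queue [RZ, RQ, ET, XZ, QU, QP]
Visit RZ → queue [RQ, ET, XZ, QU, QP]
Visit RQ → queue [ET, XZ, QU, QP]
Visit ET → queue [XZ, QU, QP]
Visit XZ → queue [QU, QP]
Visit QU; enqueue WF → queue [QP, WF]
Visit QP; enqueue DH → queue [WF, DH]
Visit WF → queue [DH]
Visit DH → queue []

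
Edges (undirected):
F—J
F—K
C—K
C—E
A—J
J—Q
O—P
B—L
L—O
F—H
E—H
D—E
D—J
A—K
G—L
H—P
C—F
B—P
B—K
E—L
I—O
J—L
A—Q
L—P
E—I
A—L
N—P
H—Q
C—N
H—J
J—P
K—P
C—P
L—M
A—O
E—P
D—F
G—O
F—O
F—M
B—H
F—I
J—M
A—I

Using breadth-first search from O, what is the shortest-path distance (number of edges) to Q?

Level 0: O
Level 1: A, F, G, I, L, P
Level 2: B, C, D, E, H, J, K, M, N, Q
Q first appears at level 2.

2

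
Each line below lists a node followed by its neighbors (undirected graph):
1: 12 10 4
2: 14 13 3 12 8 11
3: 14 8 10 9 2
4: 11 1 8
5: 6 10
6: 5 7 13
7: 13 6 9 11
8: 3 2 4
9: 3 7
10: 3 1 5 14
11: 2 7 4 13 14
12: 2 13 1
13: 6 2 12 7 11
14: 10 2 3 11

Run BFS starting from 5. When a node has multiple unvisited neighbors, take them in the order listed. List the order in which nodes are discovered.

5 → 6 → 10 → 7 → 13 → 3 → 1 → 14 → 9 → 11 → 2 → 12 → 8 → 4

Visit 5; enqueue 6, 10 → queue [6, 10]
Visit 6; enqueue 7, 13 → queue [10, 7, 13]
Visit 10; enqueue 3, 1, 14 → queue [7, 13, 3, 1, 14]
Visit 7; enqueue 9, 11 → queue [13, 3, 1, 14, 9, 11]
Visit 13; enqueue 2, 12 → queue [3, 1, 14, 9, 11, 2, 12]
Visit 3; enqueue 8 → queue [1, 14, 9, 11, 2, 12, 8]
Visit 1; enqueue 4 → queue [14, 9, 11, 2, 12, 8, 4]
Visit 14 → queue [9, 11, 2, 12, 8, 4]
Visit 9 → queue [11, 2, 12, 8, 4]
Visit 11 → queue [2, 12, 8, 4]
Visit 2 → queue [12, 8, 4]
Visit 12 → queue [8, 4]
Visit 8 → queue [4]
Visit 4 → queue []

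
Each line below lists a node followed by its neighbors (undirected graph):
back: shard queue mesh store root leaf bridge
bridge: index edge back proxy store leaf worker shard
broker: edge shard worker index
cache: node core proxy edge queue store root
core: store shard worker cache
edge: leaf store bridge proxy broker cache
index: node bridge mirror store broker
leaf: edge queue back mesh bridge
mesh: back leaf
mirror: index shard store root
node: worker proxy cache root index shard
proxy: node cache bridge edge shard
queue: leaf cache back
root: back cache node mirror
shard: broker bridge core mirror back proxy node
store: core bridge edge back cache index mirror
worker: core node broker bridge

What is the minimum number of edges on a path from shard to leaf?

2

Level 0: shard
Level 1: back, bridge, broker, core, mirror, node, proxy
Level 2: cache, edge, index, leaf, mesh, queue, root, store, worker
leaf first appears at level 2.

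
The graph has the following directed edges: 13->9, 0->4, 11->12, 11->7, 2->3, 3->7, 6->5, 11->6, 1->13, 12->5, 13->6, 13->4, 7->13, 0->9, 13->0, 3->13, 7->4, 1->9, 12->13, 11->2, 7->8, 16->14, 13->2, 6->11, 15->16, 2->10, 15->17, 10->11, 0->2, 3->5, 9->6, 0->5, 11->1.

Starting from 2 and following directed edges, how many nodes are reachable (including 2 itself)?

BFS from 2 visits: 2, 3, 10, 5, 7, 13, 11, 4, 8, 0, 6, 9, 1, 12
Reachable nodes: 14 of 18 total.

14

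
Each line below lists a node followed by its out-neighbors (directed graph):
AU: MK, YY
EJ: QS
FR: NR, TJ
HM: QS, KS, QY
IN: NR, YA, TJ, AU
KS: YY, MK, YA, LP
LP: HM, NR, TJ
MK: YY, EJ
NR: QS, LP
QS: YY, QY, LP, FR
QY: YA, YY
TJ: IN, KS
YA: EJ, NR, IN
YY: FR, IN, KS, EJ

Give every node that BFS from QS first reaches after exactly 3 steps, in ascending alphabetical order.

AU, MK

Level 0: QS
Level 1: FR, LP, QY, YY
Level 2: EJ, HM, IN, KS, NR, TJ, YA
Level 3: AU, MK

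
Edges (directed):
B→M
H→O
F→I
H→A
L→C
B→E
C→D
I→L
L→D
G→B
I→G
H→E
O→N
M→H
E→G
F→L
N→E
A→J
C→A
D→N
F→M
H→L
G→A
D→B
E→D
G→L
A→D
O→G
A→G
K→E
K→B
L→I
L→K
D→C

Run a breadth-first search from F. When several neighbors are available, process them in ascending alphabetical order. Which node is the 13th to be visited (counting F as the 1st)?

E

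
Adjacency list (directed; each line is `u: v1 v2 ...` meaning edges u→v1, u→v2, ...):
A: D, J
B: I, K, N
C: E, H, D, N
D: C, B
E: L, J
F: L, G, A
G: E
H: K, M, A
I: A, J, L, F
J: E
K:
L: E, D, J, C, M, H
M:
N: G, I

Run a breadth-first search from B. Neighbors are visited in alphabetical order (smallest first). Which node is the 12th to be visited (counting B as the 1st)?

C

Visit B; enqueue I, K, N → queue [I, K, N]
Visit I; enqueue A, F, J, L → queue [K, N, A, F, J, L]
Visit K → queue [N, A, F, J, L]
Visit N; enqueue G → queue [A, F, J, L, G]
Visit A; enqueue D → queue [F, J, L, G, D]
Visit F → queue [J, L, G, D]
Visit J; enqueue E → queue [L, G, D, E]
Visit L; enqueue C, H, M → queue [G, D, E, C, H, M]
Visit G → queue [D, E, C, H, M]
Visit D → queue [E, C, H, M]
Visit E → queue [C, H, M]
Visit C → queue [H, M]
Visit H → queue [M]
Visit M → queue []

Visit order: B, I, K, N, A, F, J, L, G, D, E, C, H, M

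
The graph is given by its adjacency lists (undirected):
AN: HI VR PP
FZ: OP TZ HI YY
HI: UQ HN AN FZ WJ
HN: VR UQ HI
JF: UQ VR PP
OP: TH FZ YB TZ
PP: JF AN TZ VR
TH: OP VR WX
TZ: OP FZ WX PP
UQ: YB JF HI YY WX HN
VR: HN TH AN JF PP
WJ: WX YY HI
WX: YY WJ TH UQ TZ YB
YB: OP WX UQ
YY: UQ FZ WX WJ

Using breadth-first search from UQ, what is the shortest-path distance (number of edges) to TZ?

2

Level 0: UQ
Level 1: HI, HN, JF, WX, YB, YY
Level 2: AN, FZ, OP, PP, TH, TZ, VR, WJ
TZ first appears at level 2.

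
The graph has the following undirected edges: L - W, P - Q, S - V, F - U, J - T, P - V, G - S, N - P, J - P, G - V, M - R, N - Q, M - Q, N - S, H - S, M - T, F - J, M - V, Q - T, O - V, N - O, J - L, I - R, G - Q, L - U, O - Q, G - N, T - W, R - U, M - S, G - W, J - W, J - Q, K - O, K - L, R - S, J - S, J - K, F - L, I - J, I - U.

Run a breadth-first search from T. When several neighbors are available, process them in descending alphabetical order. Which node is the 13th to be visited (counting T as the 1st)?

Visit T; enqueue W, Q, M, J → queue [W, Q, M, J]
Visit W; enqueue L, G → queue [Q, M, J, L, G]
Visit Q; enqueue P, O, N → queue [M, J, L, G, P, O, N]
Visit M; enqueue V, S, R → queue [J, L, G, P, O, N, V, S, R]
Visit J; enqueue K, I, F → queue [L, G, P, O, N, V, S, R, K, I, F]
Visit L; enqueue U → queue [G, P, O, N, V, S, R, K, I, F, U]
Visit G → queue [P, O, N, V, S, R, K, I, F, U]
Visit P → queue [O, N, V, S, R, K, I, F, U]
Visit O → queue [N, V, S, R, K, I, F, U]
Visit N → queue [V, S, R, K, I, F, U]
Visit V → queue [S, R, K, I, F, U]
Visit S; enqueue H → queue [R, K, I, F, U, H]
Visit R → queue [K, I, F, U, H]
Visit K → queue [I, F, U, H]
Visit I → queue [F, U, H]
Visit F → queue [U, H]
Visit U → queue [H]
Visit H → queue []

Visit order: T, W, Q, M, J, L, G, P, O, N, V, S, R, K, I, F, U, H

R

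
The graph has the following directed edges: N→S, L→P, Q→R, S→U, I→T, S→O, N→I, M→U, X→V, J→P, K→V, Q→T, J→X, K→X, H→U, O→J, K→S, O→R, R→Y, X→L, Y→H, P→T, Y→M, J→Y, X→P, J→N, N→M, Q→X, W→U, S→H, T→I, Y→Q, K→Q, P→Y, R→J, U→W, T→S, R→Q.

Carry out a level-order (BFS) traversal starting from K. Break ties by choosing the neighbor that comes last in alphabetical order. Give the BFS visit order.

Visit K; enqueue X, V, S, Q → queue [X, V, S, Q]
Visit X; enqueue P, L → queue [V, S, Q, P, L]
Visit V → queue [S, Q, P, L]
Visit S; enqueue U, O, H → queue [Q, P, L, U, O, H]
Visit Q; enqueue T, R → queue [P, L, U, O, H, T, R]
Visit P; enqueue Y → queue [L, U, O, H, T, R, Y]
Visit L → queue [U, O, H, T, R, Y]
Visit U; enqueue W → queue [O, H, T, R, Y, W]
Visit O; enqueue J → queue [H, T, R, Y, W, J]
Visit H → queue [T, R, Y, W, J]
Visit T; enqueue I → queue [R, Y, W, J, I]
Visit R → queue [Y, W, J, I]
Visit Y; enqueue M → queue [W, J, I, M]
Visit W → queue [J, I, M]
Visit J; enqueue N → queue [I, M, N]
Visit I → queue [M, N]
Visit M → queue [N]
Visit N → queue []

K, X, V, S, Q, P, L, U, O, H, T, R, Y, W, J, I, M, N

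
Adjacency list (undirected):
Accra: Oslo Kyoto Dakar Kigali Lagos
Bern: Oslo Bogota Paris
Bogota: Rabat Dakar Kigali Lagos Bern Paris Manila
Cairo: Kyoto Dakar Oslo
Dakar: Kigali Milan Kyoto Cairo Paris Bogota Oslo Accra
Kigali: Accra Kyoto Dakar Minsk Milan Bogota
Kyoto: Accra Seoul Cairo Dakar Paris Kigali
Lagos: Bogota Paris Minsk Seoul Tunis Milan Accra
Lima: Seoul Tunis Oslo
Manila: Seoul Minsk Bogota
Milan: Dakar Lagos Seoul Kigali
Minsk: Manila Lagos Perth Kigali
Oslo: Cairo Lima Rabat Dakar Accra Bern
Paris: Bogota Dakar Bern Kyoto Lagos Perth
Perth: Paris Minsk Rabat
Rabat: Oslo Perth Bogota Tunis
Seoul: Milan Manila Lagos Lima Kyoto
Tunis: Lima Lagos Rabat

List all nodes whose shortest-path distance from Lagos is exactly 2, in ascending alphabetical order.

Bern, Dakar, Kigali, Kyoto, Lima, Manila, Oslo, Perth, Rabat

Level 0: Lagos
Level 1: Accra, Bogota, Milan, Minsk, Paris, Seoul, Tunis
Level 2: Bern, Dakar, Kigali, Kyoto, Lima, Manila, Oslo, Perth, Rabat
Level 3: Cairo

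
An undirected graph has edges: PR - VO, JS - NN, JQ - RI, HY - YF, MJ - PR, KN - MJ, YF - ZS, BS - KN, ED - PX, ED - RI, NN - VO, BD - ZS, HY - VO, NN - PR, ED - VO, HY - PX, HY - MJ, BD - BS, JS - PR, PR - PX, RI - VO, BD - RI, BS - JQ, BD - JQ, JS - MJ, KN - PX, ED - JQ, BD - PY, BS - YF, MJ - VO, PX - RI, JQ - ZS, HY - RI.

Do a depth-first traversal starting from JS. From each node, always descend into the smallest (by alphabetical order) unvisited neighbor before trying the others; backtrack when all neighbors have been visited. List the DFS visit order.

JS, MJ, HY, PX, ED, JQ, BD, BS, KN, YF, ZS, PY, RI, VO, NN, PR

Visit JS
JS → MJ
MJ → HY
HY → PX
PX → ED
ED → JQ
JQ → BD
BD → BS
BS → KN
BS → YF
YF → ZS
BD → PY
BD → RI
RI → VO
VO → NN
NN → PR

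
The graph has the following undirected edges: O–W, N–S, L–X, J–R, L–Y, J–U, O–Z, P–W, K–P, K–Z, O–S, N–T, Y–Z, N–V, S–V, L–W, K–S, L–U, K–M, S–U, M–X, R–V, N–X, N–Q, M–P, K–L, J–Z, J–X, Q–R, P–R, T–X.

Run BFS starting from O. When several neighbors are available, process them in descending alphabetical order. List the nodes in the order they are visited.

Visit O; enqueue Z, W, S → queue [Z, W, S]
Visit Z; enqueue Y, K, J → queue [W, S, Y, K, J]
Visit W; enqueue P, L → queue [S, Y, K, J, P, L]
Visit S; enqueue V, U, N → queue [Y, K, J, P, L, V, U, N]
Visit Y → queue [K, J, P, L, V, U, N]
Visit K; enqueue M → queue [J, P, L, V, U, N, M]
Visit J; enqueue X, R → queue [P, L, V, U, N, M, X, R]
Visit P → queue [L, V, U, N, M, X, R]
Visit L → queue [V, U, N, M, X, R]
Visit V → queue [U, N, M, X, R]
Visit U → queue [N, M, X, R]
Visit N; enqueue T, Q → queue [M, X, R, T, Q]
Visit M → queue [X, R, T, Q]
Visit X → queue [R, T, Q]
Visit R → queue [T, Q]
Visit T → queue [Q]
Visit Q → queue []

O, Z, W, S, Y, K, J, P, L, V, U, N, M, X, R, T, Q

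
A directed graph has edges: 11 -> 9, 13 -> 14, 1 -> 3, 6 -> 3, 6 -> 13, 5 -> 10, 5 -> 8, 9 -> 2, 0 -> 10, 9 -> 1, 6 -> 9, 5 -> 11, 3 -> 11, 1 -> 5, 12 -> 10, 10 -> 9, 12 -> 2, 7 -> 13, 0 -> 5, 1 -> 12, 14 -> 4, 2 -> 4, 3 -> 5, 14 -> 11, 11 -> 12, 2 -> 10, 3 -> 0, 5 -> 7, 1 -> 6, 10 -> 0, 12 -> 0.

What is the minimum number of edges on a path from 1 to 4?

Level 0: 1
Level 1: 3, 5, 6, 12
Level 2: 0, 2, 7, 8, 9, 10, 11, 13
Level 3: 4, 14
4 first appears at level 3.

3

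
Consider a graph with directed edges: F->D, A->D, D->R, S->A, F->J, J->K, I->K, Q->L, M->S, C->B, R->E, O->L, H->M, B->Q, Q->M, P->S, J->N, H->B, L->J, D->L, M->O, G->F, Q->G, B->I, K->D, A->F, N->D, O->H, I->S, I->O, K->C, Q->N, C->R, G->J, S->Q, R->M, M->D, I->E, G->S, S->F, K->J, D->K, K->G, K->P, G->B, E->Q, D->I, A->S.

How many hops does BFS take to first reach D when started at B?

3

Level 0: B
Level 1: I, Q
Level 2: E, G, K, L, M, N, O, S
Level 3: A, C, D, F, H, J, P
Level 4: R
D first appears at level 3.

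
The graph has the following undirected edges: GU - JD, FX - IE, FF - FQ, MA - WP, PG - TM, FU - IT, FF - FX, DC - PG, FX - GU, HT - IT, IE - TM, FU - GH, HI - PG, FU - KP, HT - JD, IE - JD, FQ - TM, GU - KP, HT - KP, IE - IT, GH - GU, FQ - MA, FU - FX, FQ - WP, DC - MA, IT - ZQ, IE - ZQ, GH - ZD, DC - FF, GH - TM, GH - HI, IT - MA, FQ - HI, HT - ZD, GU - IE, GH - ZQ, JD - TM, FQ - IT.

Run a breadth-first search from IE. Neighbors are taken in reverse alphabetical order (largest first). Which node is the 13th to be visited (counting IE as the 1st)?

FU

Visit IE; enqueue ZQ, TM, JD, IT, GU, FX → queue [ZQ, TM, JD, IT, GU, FX]
Visit ZQ; enqueue GH → queue [TM, JD, IT, GU, FX, GH]
Visit TM; enqueue PG, FQ → queue [JD, IT, GU, FX, GH, PG, FQ]
Visit JD; enqueue HT → queue [IT, GU, FX, GH, PG, FQ, HT]
Visit IT; enqueue MA, FU → queue [GU, FX, GH, PG, FQ, HT, MA, FU]
Visit GU; enqueue KP → queue [FX, GH, PG, FQ, HT, MA, FU, KP]
Visit FX; enqueue FF → queue [GH, PG, FQ, HT, MA, FU, KP, FF]
Visit GH; enqueue ZD, HI → queue [PG, FQ, HT, MA, FU, KP, FF, ZD, HI]
Visit PG; enqueue DC → queue [FQ, HT, MA, FU, KP, FF, ZD, HI, DC]
Visit FQ; enqueue WP → queue [HT, MA, FU, KP, FF, ZD, HI, DC, WP]
Visit HT → queue [MA, FU, KP, FF, ZD, HI, DC, WP]
Visit MA → queue [FU, KP, FF, ZD, HI, DC, WP]
Visit FU → queue [KP, FF, ZD, HI, DC, WP]
Visit KP → queue [FF, ZD, HI, DC, WP]
Visit FF → queue [ZD, HI, DC, WP]
Visit ZD → queue [HI, DC, WP]
Visit HI → queue [DC, WP]
Visit DC → queue [WP]
Visit WP → queue []

Visit order: IE, ZQ, TM, JD, IT, GU, FX, GH, PG, FQ, HT, MA, FU, KP, FF, ZD, HI, DC, WP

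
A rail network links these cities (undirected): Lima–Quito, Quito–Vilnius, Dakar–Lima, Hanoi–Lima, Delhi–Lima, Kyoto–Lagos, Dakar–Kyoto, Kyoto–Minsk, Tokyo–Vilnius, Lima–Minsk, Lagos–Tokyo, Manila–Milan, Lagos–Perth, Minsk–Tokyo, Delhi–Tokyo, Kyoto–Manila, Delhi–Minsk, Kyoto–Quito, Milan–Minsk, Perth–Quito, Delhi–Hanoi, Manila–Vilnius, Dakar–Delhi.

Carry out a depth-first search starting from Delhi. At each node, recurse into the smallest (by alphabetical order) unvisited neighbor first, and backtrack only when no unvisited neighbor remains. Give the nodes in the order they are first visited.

Visit Delhi
Delhi → Dakar
Dakar → Kyoto
Kyoto → Lagos
Lagos → Perth
Perth → Quito
Quito → Lima
Lima → Hanoi
Lima → Minsk
Minsk → Milan
Milan → Manila
Manila → Vilnius
Vilnius → Tokyo

Delhi -> Dakar -> Kyoto -> Lagos -> Perth -> Quito -> Lima -> Hanoi -> Minsk -> Milan -> Manila -> Vilnius -> Tokyo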